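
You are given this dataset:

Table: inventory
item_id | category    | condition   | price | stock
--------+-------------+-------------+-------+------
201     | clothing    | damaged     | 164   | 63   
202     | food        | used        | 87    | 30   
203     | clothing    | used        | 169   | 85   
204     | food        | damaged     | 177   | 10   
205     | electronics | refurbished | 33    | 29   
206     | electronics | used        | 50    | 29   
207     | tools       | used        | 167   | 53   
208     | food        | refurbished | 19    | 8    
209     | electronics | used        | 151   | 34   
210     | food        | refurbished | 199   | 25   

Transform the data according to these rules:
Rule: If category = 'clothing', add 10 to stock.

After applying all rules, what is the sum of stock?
386

Step 1: Count records where category = 'clothing': 2
Step 2: Total bonus added: 2 × 10 = 20
Step 3: Original sum of stock: 366
Step 4: Final sum = 366 + 20 = 386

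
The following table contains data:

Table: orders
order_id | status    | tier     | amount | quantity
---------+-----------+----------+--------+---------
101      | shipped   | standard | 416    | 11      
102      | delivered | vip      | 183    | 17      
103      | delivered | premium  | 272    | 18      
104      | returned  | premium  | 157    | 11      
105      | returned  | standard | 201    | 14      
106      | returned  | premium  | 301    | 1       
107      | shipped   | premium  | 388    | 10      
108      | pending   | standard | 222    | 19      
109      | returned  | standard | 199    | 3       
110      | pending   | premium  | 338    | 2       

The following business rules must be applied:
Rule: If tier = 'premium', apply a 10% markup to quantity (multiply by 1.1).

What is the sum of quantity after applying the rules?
110.2

Step 1: Records with tier = 'premium' have total quantity = 42
Step 2: Apply multiplier: 42 × 1.1 = 46.2
Step 3: Other records total: 64
Step 4: Final sum = 46.2 + 64 = 110.2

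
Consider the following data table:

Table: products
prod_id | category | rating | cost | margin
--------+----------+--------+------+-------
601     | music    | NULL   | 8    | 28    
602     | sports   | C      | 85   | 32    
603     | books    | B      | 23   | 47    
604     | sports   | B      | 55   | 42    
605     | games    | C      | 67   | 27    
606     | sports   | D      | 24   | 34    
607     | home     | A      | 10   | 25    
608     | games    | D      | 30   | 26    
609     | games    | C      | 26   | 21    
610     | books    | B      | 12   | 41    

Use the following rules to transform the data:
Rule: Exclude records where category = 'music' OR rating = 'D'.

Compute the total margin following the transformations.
235

Step 1: Find records where category = 'music' OR rating = 'D'
Step 2: 3 records match, summing to 88
Step 3: Original sum: 323
Step 4: Remaining sum = 323 - 88 = 235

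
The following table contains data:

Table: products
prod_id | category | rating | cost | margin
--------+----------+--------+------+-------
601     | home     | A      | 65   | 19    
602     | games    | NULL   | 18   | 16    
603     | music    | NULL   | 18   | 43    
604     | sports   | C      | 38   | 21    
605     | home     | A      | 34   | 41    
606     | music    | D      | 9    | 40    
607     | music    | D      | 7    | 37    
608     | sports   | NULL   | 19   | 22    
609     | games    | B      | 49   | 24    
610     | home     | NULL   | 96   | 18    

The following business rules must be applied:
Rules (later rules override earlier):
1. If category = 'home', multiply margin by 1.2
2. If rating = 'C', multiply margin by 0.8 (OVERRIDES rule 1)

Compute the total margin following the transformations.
292.4

Step 1: Rule 2 takes priority for records with rating = 'C'
  - 1 records: 21 × 0.8 = 16.8
Step 2: Rule 1 applies to remaining records with category = 'home'
  - 3 records: 78 × 1.2 = 93.6
Step 3: Other records unchanged: 182
Step 4: Final sum = 16.8 + 93.6 + 182 = 292.4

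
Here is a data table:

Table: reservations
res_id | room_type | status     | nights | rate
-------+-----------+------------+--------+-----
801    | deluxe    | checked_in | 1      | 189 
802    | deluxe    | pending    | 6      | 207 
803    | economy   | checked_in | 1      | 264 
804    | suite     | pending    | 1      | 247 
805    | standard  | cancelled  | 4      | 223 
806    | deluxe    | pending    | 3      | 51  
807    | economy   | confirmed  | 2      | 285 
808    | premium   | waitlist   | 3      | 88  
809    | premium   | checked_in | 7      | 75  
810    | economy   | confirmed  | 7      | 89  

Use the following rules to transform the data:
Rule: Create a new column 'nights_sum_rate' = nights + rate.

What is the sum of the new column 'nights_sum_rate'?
1753

Step 1: For each record, compute nights + rate
Example calculations:
  1 + 189 = 190
  6 + 207 = 213
  1 + 264 = 265
  ...
Step 2: Sum all derived values
Step 3: Total = 1753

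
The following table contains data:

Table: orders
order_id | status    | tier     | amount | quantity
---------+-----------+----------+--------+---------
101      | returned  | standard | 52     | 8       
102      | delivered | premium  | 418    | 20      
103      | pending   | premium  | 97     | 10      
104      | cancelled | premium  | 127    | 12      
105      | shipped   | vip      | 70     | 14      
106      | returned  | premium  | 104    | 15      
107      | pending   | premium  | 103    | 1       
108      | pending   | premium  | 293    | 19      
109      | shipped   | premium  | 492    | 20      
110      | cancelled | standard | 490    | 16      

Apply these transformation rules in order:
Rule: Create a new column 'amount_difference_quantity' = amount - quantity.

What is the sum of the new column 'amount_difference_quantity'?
2111

Step 1: For each record, compute amount - quantity
Example calculations:
  52 - 8 = 44
  418 - 20 = 398
  97 - 10 = 87
  ...
Step 2: Sum all derived values
Step 3: Total = 2111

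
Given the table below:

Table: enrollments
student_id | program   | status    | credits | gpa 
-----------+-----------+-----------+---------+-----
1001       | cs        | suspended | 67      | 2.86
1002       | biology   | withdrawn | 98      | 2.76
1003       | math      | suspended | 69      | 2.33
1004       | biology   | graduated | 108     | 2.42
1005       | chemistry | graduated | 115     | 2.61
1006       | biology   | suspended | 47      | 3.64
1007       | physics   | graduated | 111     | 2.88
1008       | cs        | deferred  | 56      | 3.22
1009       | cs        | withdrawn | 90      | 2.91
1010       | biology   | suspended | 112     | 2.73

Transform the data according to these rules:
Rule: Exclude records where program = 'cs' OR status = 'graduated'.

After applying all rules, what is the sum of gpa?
11.46

Step 1: Find records where program = 'cs' OR status = 'graduated'
Step 2: 6 records match, summing to 16.9
Step 3: Original sum: 28.36
Step 4: Remaining sum = 28.36 - 16.9 = 11.46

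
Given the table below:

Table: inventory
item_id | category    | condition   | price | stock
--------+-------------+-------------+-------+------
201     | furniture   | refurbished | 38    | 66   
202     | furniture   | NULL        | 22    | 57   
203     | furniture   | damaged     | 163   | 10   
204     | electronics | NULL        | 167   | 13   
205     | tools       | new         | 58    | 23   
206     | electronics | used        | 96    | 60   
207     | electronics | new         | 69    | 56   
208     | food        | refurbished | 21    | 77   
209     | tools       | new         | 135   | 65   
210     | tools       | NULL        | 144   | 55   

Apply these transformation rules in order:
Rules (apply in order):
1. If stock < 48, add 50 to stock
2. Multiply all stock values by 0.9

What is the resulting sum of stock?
568.8

Step 1: Apply Rule 1 - Add 50 to records with stock < 48
  - 3 records affected: 46 + (3 × 50) = 196
  - Unaffected records: 436
  - Sum after Rule 1: 632
Step 2: Apply Rule 2 - Multiply all by 0.9
  - 632 × 0.9 = 568.8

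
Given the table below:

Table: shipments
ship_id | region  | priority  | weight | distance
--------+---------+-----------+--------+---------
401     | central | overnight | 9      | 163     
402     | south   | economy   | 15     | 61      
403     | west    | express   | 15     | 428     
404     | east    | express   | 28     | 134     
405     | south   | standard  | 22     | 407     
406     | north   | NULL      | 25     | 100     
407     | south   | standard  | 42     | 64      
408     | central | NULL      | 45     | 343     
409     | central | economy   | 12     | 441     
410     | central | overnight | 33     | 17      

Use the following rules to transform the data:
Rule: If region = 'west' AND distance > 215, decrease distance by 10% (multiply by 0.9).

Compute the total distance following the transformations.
2115.2

Step 1: Find records where region = 'west' AND distance > 215
Step 2: 1 records match, summing to 428
Step 3: After multiplier: 428 × 0.9 = 385.2
Step 4: Unaffected records sum: 1730
Step 5: Final sum = 385.2 + 1730 = 2115.2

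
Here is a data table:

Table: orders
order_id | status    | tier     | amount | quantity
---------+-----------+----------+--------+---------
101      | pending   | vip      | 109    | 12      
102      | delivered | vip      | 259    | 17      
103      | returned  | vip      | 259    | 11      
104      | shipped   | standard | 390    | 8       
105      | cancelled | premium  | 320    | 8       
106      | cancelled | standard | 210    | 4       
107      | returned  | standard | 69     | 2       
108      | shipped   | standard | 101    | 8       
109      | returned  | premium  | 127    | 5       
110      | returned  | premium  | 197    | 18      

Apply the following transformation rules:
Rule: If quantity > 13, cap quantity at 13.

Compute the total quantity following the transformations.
84

Step 1: 2 records have quantity > 13
Step 2: These records originally summed to 35
Step 3: After capping: 2 × 13 = 26
Step 4: Unaffected records sum: 58
Step 5: Final sum = 26 + 58 = 84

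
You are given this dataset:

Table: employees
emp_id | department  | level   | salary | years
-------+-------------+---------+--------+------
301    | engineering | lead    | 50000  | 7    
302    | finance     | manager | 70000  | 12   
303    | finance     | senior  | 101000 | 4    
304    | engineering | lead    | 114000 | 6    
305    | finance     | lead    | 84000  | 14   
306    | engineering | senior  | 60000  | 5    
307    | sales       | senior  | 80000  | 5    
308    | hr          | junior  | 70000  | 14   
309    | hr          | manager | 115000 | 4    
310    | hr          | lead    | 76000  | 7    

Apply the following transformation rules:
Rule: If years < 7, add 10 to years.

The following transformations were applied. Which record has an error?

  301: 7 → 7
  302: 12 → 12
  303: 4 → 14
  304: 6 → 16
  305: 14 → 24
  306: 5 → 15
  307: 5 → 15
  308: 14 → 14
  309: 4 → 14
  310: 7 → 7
Record 305 has an error. The correct transformed value should be 14, not 24.

Step 1: Check each record against the rule
Step 2: Record 305 has years = 14
Step 3: Since 14 >= 7, the bonus should not have been applied
Step 4: Correct value = 14, but claimed value = 24
Conclusion: Record 305 has the error.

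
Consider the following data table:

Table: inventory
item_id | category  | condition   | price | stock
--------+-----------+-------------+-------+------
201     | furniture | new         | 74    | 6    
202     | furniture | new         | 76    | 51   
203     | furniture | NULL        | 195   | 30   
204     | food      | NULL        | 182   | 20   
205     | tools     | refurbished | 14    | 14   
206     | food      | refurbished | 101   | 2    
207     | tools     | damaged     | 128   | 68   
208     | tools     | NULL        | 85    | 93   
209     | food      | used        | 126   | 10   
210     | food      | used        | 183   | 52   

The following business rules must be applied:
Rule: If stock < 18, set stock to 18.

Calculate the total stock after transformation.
386

Step 1: 4 records have stock < 18
Step 2: These records originally summed to 32
Step 3: After setting to minimum: 4 × 18 = 72
Step 4: Unaffected records sum: 314
Step 5: Final sum = 72 + 314 = 386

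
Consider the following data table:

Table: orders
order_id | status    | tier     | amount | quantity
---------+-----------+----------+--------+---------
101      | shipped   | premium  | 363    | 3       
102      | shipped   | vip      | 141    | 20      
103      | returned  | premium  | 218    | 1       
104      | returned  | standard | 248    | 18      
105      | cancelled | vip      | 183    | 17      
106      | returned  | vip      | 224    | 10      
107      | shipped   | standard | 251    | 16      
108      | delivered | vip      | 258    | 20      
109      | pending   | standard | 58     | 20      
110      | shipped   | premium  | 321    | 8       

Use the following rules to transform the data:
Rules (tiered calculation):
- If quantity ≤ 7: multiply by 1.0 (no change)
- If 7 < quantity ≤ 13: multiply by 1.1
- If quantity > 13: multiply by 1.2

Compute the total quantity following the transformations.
157.0

Step 1: Tier 1 (quantity ≤ 7): 2 records, sum = 4 × 1.0 = 4.0
Step 2: Tier 2 (7 < quantity ≤ 13): 2 records, sum = 18 × 1.1 = 19.8
Step 3: Tier 3 (quantity > 13): 6 records, sum = 111 × 1.2 = 133.2
Step 4: Final sum = 4.0 + 19.8 + 133.2 = 157.0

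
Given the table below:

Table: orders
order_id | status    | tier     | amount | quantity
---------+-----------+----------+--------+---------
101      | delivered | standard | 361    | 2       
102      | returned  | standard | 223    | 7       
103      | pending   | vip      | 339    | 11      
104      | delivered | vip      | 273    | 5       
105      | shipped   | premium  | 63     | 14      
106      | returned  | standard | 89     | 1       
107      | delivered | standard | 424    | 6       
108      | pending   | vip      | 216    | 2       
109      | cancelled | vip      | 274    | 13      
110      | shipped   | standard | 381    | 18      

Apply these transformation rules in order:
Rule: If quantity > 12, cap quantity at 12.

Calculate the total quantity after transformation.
70

Step 1: 3 records have quantity > 12
Step 2: These records originally summed to 45
Step 3: After capping: 3 × 12 = 36
Step 4: Unaffected records sum: 34
Step 5: Final sum = 36 + 34 = 70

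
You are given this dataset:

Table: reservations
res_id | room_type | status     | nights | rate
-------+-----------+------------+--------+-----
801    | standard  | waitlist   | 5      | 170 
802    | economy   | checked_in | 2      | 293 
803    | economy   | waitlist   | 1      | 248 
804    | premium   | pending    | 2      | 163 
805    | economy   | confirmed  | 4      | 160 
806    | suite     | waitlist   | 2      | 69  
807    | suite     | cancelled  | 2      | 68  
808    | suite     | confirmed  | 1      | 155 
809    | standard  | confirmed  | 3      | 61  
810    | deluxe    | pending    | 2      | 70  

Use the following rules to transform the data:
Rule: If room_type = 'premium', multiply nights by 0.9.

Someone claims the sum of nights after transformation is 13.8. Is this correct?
No, the correct result is 23.8.

Step 1: Calculate the correct sum after transformation
Step 2: Apply multiplier 0.9 to records where room_type = 'premium'
Step 3: Correct result = 23.8
Step 4: Claimed result = 13.8
Step 5: 23.8 ≠ 13.8
Conclusion: The claimed result is incorrect. The correct answer is 23.8.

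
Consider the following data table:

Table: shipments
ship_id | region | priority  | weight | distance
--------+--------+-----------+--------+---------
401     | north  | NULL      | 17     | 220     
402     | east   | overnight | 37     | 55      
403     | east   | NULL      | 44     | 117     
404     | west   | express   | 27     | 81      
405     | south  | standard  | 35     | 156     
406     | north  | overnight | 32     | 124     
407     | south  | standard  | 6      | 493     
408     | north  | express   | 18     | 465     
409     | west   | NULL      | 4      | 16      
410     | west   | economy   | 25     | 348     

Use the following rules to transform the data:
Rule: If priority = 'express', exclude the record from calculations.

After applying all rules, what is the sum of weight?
200

Step 1: Identify records where priority = 'express'
Step 2: The excluded records sum to 45
Step 3: Original total weight = 245
Step 4: Remaining total = 245 - 45 = 200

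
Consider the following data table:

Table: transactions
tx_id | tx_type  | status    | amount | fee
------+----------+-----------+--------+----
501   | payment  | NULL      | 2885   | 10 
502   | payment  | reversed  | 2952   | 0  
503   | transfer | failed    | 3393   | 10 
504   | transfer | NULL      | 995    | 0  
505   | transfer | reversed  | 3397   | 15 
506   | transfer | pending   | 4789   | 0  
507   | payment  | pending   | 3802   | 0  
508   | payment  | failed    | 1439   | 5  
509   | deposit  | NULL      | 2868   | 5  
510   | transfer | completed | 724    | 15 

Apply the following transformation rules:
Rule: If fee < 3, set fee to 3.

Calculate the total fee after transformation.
72

Step 1: 4 records have fee < 3
Step 2: These records originally summed to 0
Step 3: After setting to minimum: 4 × 3 = 12
Step 4: Unaffected records sum: 60
Step 5: Final sum = 12 + 60 = 72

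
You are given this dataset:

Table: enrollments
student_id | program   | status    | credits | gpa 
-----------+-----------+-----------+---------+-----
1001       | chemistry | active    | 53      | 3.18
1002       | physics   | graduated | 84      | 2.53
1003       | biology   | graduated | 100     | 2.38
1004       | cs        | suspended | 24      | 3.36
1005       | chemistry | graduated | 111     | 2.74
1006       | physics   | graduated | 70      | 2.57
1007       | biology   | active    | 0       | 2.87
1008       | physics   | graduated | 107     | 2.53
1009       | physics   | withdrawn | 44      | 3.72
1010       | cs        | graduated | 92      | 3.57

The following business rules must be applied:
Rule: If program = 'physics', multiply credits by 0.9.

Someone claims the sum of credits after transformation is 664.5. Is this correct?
No, the correct result is 654.5.

Step 1: Calculate the correct sum after transformation
Step 2: Apply multiplier 0.9 to records where program = 'physics'
Step 3: Correct result = 654.5
Step 4: Claimed result = 664.5
Step 5: 654.5 ≠ 664.5
Conclusion: The claimed result is incorrect. The correct answer is 654.5.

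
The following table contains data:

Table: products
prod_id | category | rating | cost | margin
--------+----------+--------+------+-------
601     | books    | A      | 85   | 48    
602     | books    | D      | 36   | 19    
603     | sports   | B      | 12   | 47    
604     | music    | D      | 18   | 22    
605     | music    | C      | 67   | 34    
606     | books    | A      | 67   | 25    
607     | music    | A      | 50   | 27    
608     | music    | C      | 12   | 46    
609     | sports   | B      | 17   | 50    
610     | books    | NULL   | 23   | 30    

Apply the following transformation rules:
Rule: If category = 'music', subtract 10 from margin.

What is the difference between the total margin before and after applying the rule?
40

Step 1: Original sum of margin = 348
Step 2: 4 records have category = 'music'
Step 3: Each affected record changes by -10
Step 4: Total change = 4 × -10 = -40
Step 5: New sum = 348 + -40 = 308
Step 6: Difference = |308 - 348| = 40
        (Sum decreased by 40)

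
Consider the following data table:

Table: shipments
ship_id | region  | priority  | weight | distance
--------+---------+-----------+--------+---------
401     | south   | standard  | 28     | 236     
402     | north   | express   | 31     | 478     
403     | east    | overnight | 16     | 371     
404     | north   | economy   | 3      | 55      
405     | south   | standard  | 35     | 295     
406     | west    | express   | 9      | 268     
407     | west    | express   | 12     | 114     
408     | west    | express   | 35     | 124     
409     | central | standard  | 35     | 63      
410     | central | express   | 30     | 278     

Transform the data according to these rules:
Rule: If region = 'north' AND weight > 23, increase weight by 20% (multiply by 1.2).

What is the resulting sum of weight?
240.2

Step 1: Find records where region = 'north' AND weight > 23
Step 2: 1 records match, summing to 31
Step 3: After multiplier: 31 × 1.2 = 37.2
Step 4: Unaffected records sum: 203
Step 5: Final sum = 37.2 + 203 = 240.2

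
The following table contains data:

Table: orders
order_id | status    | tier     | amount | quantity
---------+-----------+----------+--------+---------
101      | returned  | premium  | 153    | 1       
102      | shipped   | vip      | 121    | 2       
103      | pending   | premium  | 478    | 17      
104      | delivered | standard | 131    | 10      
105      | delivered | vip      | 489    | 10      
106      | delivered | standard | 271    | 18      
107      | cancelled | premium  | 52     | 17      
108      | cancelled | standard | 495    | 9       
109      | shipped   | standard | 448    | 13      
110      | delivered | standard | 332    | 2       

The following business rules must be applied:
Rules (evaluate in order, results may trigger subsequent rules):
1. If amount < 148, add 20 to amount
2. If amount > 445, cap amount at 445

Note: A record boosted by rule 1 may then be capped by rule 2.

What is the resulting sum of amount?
2900

Step 1: Apply rule 1 to records with amount < 148
  - 3 records get bonus of 20
  - Of these, 0 records then exceed 445 and get capped
Step 2: Apply rule 2 to records with amount > 445
  - 4 records (original) are capped
Step 3: Calculate final sum = 2900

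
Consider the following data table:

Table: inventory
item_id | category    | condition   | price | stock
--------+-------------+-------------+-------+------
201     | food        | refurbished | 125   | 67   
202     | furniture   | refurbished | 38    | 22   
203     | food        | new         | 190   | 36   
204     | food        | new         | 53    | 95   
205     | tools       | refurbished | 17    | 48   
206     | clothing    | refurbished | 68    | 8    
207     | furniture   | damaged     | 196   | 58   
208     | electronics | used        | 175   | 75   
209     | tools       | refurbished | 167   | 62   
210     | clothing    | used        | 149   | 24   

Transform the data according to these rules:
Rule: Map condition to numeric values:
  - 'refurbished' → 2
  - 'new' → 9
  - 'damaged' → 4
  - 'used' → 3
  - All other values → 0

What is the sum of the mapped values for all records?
38

Step 1: Apply mapping to each record
Step 2: Count by status:
  'refurbished': 5 records × 2 = 10
  'new': 2 records × 9 = 18
  'damaged': 1 records × 4 = 4
  'used': 2 records × 3 = 6
Step 3: Sum all mapped values = 38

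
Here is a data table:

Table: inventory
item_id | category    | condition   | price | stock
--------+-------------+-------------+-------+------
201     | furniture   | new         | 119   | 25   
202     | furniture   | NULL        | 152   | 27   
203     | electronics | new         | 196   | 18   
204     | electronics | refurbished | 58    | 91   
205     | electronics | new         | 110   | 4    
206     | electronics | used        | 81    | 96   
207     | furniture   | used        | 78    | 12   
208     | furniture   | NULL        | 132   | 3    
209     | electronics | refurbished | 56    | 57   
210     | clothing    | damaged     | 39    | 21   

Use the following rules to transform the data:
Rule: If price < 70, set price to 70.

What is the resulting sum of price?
1078

Step 1: 3 records have price < 70
Step 2: These records originally summed to 153
Step 3: After setting to minimum: 3 × 70 = 210
Step 4: Unaffected records sum: 868
Step 5: Final sum = 210 + 868 = 1078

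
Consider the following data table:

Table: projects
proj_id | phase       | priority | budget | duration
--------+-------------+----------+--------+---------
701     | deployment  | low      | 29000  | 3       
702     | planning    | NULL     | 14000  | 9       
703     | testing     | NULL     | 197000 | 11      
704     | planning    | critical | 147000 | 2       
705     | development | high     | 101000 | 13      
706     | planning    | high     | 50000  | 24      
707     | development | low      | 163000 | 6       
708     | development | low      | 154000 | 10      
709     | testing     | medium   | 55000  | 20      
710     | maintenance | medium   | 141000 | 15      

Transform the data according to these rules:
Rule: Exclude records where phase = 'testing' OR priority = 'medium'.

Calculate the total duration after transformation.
67

Step 1: Find records where phase = 'testing' OR priority = 'medium'
Step 2: 3 records match, summing to 46
Step 3: Original sum: 113
Step 4: Remaining sum = 113 - 46 = 67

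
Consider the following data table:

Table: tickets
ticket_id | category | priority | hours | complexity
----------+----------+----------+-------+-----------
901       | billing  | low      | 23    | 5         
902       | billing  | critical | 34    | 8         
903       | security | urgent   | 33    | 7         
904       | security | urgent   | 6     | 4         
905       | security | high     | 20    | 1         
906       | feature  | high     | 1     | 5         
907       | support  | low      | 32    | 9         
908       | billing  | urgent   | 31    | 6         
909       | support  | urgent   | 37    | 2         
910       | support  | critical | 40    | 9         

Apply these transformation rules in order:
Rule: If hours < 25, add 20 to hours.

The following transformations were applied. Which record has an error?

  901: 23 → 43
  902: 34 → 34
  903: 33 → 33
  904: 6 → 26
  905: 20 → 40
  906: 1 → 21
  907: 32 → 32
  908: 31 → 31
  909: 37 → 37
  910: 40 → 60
Record 910 has an error. The correct transformed value should be 40, not 60.

Step 1: Check each record against the rule
Step 2: Record 910 has hours = 40
Step 3: Since 40 >= 25, the bonus should not have been applied
Step 4: Correct value = 40, but claimed value = 60
Conclusion: Record 910 has the error.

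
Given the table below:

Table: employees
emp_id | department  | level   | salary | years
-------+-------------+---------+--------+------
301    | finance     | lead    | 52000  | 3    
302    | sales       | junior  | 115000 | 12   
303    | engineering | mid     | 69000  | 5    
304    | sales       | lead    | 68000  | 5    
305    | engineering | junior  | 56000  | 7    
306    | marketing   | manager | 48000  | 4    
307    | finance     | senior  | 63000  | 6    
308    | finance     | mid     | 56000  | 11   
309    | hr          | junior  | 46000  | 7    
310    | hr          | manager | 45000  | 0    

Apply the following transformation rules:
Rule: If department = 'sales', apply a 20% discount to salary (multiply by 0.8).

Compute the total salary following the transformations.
581400.0

Step 1: Records with department = 'sales' have total salary = 183000
Step 2: Apply multiplier: 183000 × 0.8 = 146400.0
Step 3: Other records total: 435000
Step 4: Final sum = 146400.0 + 435000 = 581400.0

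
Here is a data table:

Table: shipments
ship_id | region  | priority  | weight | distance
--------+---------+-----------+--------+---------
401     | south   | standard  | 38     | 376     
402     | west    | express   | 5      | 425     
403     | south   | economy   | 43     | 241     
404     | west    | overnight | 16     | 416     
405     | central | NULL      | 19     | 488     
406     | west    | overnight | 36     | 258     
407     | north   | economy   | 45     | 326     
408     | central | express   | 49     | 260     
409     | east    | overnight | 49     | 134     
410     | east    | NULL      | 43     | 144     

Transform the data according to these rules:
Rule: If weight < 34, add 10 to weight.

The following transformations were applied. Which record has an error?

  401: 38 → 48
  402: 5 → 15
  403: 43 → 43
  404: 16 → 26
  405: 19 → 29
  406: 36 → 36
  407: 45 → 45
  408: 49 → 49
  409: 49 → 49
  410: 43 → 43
Record 401 has an error. The correct transformed value should be 38, not 48.

Step 1: Check each record against the rule
Step 2: Record 401 has weight = 38
Step 3: Since 38 >= 34, the bonus should not have been applied
Step 4: Correct value = 38, but claimed value = 48
Conclusion: Record 401 has the error.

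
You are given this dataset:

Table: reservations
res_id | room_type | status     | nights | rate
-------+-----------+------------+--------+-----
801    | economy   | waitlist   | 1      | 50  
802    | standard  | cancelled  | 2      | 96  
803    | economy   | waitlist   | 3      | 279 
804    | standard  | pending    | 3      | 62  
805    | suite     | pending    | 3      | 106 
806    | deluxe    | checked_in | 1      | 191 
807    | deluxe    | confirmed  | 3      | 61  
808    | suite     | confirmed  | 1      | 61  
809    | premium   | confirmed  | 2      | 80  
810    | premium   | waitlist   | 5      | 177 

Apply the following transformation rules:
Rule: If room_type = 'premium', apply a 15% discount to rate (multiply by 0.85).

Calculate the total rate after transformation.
1124.45

Step 1: Records with room_type = 'premium' have total rate = 257
Step 2: Apply multiplier: 257 × 0.85 = 218.45
Step 3: Other records total: 906
Step 4: Final sum = 218.45 + 906 = 1124.45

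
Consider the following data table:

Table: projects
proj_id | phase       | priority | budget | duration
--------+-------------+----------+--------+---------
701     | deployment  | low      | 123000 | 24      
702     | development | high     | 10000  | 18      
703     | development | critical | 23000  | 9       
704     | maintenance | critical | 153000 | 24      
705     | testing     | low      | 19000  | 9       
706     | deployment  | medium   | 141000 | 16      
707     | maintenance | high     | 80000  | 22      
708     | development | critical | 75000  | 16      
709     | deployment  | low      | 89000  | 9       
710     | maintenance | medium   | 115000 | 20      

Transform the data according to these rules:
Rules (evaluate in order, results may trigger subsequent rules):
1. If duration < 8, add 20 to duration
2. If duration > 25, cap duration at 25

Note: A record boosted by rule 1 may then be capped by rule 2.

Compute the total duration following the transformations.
167

Step 1: Apply rule 1 to records with duration < 8
  - 0 records get bonus of 20
  - Of these, 0 records then exceed 25 and get capped
Step 2: Apply rule 2 to records with duration > 25
  - 0 records (original) are capped
Step 3: Calculate final sum = 167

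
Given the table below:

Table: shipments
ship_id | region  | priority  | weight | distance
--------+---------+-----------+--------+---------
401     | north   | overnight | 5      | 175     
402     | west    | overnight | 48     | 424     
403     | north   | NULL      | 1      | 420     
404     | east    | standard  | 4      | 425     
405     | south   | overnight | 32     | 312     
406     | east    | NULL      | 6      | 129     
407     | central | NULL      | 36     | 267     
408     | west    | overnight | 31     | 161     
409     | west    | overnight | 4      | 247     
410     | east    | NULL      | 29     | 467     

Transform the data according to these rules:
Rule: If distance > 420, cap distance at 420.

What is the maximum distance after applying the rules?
420

Step 1: Original maximum distance = 467
Step 2: Apply cap at 420
Step 3: 3 records had distance > 420 and were capped
Step 4: Maximum after transformation = 420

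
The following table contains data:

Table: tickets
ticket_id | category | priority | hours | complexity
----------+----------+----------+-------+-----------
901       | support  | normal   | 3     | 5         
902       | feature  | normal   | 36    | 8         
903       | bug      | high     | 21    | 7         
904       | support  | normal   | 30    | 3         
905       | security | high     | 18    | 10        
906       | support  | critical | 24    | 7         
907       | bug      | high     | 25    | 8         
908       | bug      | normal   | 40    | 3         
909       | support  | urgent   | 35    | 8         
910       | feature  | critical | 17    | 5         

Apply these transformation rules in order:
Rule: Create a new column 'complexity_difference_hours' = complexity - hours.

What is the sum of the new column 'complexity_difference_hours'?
-185

Step 1: For each record, compute complexity - hours
Example calculations:
  5 - 3 = 2
  8 - 36 = -28
  7 - 21 = -14
  ...
Step 2: Sum all derived values
Step 3: Total = -185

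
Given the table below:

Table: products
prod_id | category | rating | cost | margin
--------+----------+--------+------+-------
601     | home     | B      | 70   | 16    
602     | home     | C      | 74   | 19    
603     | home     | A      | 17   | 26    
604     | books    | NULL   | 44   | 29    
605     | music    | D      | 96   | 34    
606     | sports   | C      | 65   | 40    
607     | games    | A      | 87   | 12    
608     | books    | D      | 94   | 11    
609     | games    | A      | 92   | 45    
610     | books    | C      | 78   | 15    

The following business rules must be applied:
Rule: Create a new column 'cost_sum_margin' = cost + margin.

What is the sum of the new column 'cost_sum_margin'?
964

Step 1: For each record, compute cost + margin
Example calculations:
  70 + 16 = 86
  74 + 19 = 93
  17 + 26 = 43
  ...
Step 2: Sum all derived values
Step 3: Total = 964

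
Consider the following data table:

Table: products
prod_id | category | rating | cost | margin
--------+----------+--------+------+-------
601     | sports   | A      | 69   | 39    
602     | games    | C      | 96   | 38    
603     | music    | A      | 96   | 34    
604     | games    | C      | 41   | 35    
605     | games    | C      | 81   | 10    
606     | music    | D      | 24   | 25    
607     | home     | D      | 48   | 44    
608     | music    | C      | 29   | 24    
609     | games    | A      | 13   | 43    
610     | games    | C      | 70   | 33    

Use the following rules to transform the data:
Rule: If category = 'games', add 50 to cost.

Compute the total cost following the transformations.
817

Step 1: Count records where category = 'games': 5
Step 2: Total bonus added: 5 × 50 = 250
Step 3: Original sum of cost: 567
Step 4: Final sum = 567 + 250 = 817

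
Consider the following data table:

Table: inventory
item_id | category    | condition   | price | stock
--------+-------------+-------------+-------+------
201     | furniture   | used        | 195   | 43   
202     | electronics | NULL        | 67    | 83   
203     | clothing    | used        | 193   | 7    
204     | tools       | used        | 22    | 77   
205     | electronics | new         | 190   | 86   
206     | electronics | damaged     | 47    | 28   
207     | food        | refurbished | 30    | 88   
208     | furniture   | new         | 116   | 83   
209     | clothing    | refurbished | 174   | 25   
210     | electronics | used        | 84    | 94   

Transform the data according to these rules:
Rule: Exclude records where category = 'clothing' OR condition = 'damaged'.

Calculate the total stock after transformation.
554

Step 1: Find records where category = 'clothing' OR condition = 'damaged'
Step 2: 3 records match, summing to 60
Step 3: Original sum: 614
Step 4: Remaining sum = 614 - 60 = 554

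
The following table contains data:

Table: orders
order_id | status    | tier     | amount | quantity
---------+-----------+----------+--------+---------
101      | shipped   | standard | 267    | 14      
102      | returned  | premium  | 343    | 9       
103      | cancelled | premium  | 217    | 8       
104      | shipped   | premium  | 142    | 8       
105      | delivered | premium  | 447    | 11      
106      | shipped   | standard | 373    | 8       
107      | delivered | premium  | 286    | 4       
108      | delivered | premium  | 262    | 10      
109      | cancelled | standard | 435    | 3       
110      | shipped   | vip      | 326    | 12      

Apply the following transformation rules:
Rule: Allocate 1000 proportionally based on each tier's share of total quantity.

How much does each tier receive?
premium: 574.71, standard: 287.36, vip: 137.93

Step 1: Calculate total quantity = 87
Step 2: Calculate each tier's proportion:
  premium: 50/87 = 57.47% → 574.71
  standard: 25/87 = 28.74% → 287.36
  vip: 12/87 = 13.79% → 137.93
Step 3: Verify: sum of allocations ≈ 1000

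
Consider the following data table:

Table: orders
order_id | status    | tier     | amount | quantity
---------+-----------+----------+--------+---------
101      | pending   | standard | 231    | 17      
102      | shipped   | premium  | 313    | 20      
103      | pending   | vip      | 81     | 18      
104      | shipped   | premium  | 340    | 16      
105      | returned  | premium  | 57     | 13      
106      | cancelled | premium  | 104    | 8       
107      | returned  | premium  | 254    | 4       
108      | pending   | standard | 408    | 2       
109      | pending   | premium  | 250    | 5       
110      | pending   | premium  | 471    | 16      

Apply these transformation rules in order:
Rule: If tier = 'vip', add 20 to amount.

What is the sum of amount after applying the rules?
2529

Step 1: Count records where tier = 'vip': 1
Step 2: Total bonus added: 1 × 20 = 20
Step 3: Original sum of amount: 2509
Step 4: Final sum = 2509 + 20 = 2529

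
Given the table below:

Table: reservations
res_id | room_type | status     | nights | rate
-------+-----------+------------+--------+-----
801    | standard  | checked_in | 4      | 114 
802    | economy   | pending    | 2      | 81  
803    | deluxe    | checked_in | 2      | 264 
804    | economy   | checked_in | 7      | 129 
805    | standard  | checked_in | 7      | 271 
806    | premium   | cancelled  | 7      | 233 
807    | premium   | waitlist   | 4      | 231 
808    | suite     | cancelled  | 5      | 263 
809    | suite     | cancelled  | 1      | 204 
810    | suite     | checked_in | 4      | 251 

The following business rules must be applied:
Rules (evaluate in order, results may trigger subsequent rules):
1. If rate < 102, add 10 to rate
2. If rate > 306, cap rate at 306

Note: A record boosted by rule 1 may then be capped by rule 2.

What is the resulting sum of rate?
2051

Step 1: Apply rule 1 to records with rate < 102
  - 1 records get bonus of 10
  - Of these, 0 records then exceed 306 and get capped
Step 2: Apply rule 2 to records with rate > 306
  - 0 records (original) are capped
Step 3: Calculate final sum = 2051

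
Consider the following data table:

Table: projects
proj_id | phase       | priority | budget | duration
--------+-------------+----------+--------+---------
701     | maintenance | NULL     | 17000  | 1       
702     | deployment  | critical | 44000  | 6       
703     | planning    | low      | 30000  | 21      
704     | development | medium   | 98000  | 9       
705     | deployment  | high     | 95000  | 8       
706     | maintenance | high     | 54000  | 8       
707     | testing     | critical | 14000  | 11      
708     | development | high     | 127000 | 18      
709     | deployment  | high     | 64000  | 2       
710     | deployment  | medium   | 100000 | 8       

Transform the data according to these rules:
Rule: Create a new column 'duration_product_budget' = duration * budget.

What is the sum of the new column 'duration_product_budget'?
6353000

Step 1: For each record, compute duration * budget
Example calculations:
  1 * 17000 = 17000
  6 * 44000 = 264000
  21 * 30000 = 630000
  ...
Step 2: Sum all derived values
Step 3: Total = 6353000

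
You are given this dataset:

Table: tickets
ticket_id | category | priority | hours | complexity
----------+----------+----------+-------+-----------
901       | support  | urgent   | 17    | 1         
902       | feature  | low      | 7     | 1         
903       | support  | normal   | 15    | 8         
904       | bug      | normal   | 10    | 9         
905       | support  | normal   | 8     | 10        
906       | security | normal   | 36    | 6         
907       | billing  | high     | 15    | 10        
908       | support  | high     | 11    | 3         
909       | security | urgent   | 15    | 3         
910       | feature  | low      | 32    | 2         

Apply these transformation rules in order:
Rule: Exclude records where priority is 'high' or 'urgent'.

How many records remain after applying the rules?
6

Step 1: Count records to exclude
  - 2 (high) + 2 (urgent) = 4 records
Step 2: Total records: 10
Step 3: Remaining = 10 - 4 = 6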